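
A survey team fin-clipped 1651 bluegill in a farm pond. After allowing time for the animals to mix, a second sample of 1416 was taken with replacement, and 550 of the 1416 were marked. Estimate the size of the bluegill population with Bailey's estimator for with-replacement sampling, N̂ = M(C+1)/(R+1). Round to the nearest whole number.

N ≈ 4246

N̂ = 1651·(1416+1)/(550+1) = 1651·1417/551 = 2339467/551 ≈ 4245.9 → 4246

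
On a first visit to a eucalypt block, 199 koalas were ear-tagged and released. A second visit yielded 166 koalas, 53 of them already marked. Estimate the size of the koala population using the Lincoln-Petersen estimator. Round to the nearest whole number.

N ≈ 623

The marked fraction in the recapture sample should equal the marked fraction in the population: 53/166 = 199/N.
N = (199 × 166) / 53 = 33034 / 53 ≈ 623.3 → 623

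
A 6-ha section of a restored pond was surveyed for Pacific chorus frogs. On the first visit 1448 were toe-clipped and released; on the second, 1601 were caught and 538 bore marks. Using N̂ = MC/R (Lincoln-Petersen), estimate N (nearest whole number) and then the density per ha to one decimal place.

N̂ = 1448·1601/538 = 2318248/538 ≈ 4309.0 → 4309
Density = N̂ / area = 4309 / 6 ≈ 718.17 → 718.2 per ha

density ≈ 718.2 Pacific chorus frogs per ha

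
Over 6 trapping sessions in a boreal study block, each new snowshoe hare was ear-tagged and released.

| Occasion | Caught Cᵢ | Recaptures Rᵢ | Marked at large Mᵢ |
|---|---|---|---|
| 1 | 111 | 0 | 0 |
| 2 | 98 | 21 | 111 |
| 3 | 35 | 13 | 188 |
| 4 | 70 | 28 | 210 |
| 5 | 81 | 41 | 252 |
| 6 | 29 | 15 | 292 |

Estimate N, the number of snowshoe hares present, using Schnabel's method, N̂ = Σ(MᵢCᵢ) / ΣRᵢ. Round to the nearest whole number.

N ≈ 517

Σ MᵢCᵢ = 0·111 + 111·98 + 188·35 + 210·70 + 252·81 + 292·29 = 0 + 10878 + 6580 + 14700 + 20412 + 8468 = 61038
Σ Rᵢ = 0 + 21 + 13 + 28 + 41 + 15 = 118
N̂ = 61038 / 118 ≈ 517.3 → 517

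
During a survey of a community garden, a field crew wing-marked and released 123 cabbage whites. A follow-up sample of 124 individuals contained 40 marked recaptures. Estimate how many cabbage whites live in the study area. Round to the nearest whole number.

N ≈ 381

The marked fraction in the recapture sample should equal the marked fraction in the population: 40/124 = 123/N.
N = (123 × 124) / 40 = 15252 / 40 ≈ 381.3 → 381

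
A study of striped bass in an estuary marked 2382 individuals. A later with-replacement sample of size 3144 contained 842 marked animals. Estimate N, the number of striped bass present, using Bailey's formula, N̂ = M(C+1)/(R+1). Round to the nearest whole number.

N̂ = 2382·(3144+1)/(842+1) = 2382·3145/843 = 7491390/843 ≈ 8886.6 → 8887

N ≈ 8887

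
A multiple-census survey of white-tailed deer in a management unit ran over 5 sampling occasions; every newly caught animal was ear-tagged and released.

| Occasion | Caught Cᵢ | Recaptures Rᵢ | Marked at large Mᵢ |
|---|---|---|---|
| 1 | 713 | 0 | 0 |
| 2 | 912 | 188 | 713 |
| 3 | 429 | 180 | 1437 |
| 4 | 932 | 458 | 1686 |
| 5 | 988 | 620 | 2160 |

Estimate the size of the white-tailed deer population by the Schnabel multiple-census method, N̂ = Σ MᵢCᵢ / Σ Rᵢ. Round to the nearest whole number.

N ≈ 3439

Σ MᵢCᵢ = 0·713 + 713·912 + 1437·429 + 1686·932 + 2160·988 = 0 + 650256 + 616473 + 1571352 + 2134080 = 4972161
Σ Rᵢ = 0 + 188 + 180 + 458 + 620 = 1446
N̂ = 4972161 / 1446 ≈ 3438.6 → 3439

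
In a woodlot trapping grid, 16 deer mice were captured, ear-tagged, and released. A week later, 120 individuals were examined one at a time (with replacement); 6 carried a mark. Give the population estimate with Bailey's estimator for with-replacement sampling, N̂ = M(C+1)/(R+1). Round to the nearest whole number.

N̂ = 16·(120+1)/(6+1) = 16·121/7 = 1936/7 ≈ 276.6 → 277

N ≈ 277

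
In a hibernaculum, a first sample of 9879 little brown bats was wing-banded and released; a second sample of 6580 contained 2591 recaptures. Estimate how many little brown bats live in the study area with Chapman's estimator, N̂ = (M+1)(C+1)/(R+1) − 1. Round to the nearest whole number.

N̂ = (9879+1)(6580+1)/(2591+1) − 1 = 9880·6581/2592 − 1
= 65020280/2592 − 1 ≈ 25085.0 − 1 ≈ 25084.0 → 25084

N ≈ 25,084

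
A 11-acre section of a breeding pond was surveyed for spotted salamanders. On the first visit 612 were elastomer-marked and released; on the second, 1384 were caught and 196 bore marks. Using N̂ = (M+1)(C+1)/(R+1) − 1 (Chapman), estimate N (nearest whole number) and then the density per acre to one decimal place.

N̂ = 613·1385/197 − 1 = 849005/197 − 1 ≈ 4308.7 → 4309
Density = N̂ / area = 4309 / 11 ≈ 391.73 → 391.7 per acre

density ≈ 391.7 spotted salamanders per acre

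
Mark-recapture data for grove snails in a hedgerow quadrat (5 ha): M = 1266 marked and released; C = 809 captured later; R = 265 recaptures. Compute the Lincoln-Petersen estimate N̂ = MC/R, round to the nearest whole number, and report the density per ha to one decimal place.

density ≈ 773.0 grove snails per ha

N̂ = 1266·809/265 = 1024194/265 ≈ 3864.9 → 3865
Density = N̂ / area = 3865 / 5 = 773.0 per ha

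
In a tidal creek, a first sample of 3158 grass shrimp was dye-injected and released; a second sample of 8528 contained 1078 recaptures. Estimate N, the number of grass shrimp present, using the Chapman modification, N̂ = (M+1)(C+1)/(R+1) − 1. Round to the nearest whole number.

N̂ = (3158+1)(8528+1)/(1078+1) − 1 = 3159·8529/1079 − 1
= 26943111/1079 − 1 ≈ 24970.4 − 1 ≈ 24969.4 → 24969

N ≈ 24,969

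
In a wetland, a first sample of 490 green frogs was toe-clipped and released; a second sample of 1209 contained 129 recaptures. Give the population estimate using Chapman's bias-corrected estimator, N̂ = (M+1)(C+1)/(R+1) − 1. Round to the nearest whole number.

N̂ = (490+1)(1209+1)/(129+1) − 1 = 491·1210/130 − 1
= 594110/130 − 1 ≈ 4570.1 − 1 ≈ 4569.1 → 4569

N ≈ 4569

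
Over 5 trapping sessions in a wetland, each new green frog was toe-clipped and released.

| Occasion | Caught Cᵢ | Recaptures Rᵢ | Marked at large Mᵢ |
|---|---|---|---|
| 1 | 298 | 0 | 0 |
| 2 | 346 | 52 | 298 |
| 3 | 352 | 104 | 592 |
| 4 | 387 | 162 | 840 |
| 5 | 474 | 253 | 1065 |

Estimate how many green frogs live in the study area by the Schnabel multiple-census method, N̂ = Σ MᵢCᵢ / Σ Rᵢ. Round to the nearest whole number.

Σ MᵢCᵢ = 0·298 + 298·346 + 592·352 + 840·387 + 1065·474 = 0 + 103108 + 208384 + 325080 + 504810 = 1141382
Σ Rᵢ = 0 + 52 + 104 + 162 + 253 = 571
N̂ = 1141382 / 571 ≈ 1998.9 → 1999

N ≈ 1999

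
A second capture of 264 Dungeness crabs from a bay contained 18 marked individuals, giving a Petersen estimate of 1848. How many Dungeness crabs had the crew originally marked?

From N = M·C/R: M = N·R / C = 1848·18 / 264 = 33264 / 264 = 126.

M = 126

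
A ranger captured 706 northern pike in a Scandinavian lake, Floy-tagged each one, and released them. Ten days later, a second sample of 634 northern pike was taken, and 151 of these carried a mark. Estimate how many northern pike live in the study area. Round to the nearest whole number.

N ≈ 2964

The marked fraction in the recapture sample should equal the marked fraction in the population: 151/634 = 706/N.
N = (706 × 634) / 151 = 447604 / 151 ≈ 2964.3 → 2964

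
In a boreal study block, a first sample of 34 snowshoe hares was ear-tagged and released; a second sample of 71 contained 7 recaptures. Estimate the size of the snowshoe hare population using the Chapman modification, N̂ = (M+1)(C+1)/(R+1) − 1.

N = 314

N̂ = (34+1)(71+1)/(7+1) − 1 = 35·72/8 − 1
= 2520/8 − 1 = 315 − 1 = 314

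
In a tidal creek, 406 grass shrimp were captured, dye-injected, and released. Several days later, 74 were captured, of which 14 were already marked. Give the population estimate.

N = (406 × 74) / 14 = 30044 / 14 = 2146

N = 2146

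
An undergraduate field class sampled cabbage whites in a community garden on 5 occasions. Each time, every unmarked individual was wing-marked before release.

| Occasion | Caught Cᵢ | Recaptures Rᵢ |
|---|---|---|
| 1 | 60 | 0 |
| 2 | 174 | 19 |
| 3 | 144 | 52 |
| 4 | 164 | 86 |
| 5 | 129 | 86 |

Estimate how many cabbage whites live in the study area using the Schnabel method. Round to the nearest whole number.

N ≈ 582

Marked at large before each occasion: Mᵢ = Σⱼ<ᵢ (Cⱼ − Rⱼ) → M1=0, M2=60, M3=215, M4=307, M5=385
Σ MᵢCᵢ = 0·60 + 60·174 + 215·144 + 307·164 + 385·129 = 0 + 10440 + 30960 + 50348 + 49665 = 141413
Σ Rᵢ = 0 + 19 + 52 + 86 + 86 = 243
N̂ = 141413 / 243 ≈ 581.9 → 582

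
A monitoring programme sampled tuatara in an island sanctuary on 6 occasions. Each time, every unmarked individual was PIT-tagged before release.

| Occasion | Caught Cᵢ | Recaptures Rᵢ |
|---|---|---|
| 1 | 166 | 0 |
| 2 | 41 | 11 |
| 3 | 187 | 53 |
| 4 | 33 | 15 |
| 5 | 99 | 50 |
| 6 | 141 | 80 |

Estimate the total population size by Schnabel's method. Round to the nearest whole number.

N ≈ 693

Marked at large before each occasion: Mᵢ = Σⱼ<ᵢ (Cⱼ − Rⱼ) → M1=0, M2=166, M3=196, M4=330, M5=348, M6=397
Σ MᵢCᵢ = 0·166 + 166·41 + 196·187 + 330·33 + 348·99 + 397·141 = 0 + 6806 + 36652 + 10890 + 34452 + 55977 = 144777
Σ Rᵢ = 0 + 11 + 53 + 15 + 50 + 80 = 209
N̂ = 144777 / 209 ≈ 692.7 → 693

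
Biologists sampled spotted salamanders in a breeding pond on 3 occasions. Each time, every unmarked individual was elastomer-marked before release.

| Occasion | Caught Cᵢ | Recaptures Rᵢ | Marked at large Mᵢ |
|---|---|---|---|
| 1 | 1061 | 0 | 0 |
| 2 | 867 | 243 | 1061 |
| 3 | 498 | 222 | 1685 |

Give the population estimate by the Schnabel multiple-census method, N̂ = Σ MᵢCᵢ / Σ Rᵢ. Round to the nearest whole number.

Σ MᵢCᵢ = 0·1061 + 1061·867 + 1685·498 = 0 + 919887 + 839130 = 1759017
Σ Rᵢ = 0 + 243 + 222 = 465
N̂ = 1759017 / 465 ≈ 3782.8 → 3783

N ≈ 3783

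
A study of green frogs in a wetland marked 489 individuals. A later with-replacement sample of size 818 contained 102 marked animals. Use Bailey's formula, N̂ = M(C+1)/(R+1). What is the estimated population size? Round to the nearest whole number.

N ≈ 3888

N̂ = 489·(818+1)/(102+1) = 489·819/103 = 400491/103 ≈ 3888.3 → 3888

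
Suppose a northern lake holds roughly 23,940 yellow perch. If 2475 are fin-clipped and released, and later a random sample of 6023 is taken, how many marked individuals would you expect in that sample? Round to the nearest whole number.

expected recaptures ≈ 623

The marked fraction of the population is 2475/23940, so in a sample of 6023 expect C·(M/N) marked.
E[R] = 2475 × 6023 / 23940 = 14906925 / 23940 ≈ 622.7 → 623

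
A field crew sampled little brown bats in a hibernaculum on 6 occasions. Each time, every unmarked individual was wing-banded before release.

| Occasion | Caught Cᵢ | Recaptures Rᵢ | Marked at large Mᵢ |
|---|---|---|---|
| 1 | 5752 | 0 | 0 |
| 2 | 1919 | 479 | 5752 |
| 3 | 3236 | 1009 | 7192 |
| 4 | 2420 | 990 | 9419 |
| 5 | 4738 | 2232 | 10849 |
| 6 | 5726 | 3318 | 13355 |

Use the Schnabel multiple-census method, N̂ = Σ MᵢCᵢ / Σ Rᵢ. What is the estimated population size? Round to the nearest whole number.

N ≈ 23,042

Σ MᵢCᵢ = 0·5752 + 5752·1919 + 7192·3236 + 9419·2420 + 10849·4738 + 13355·5726 = 0 + 11038088 + 23273312 + 22793980 + 51402562 + 76470730 = 184978672
Σ Rᵢ = 0 + 479 + 1009 + 990 + 2232 + 3318 = 8028
N̂ = 184978672 / 8028 ≈ 23041.7 → 23042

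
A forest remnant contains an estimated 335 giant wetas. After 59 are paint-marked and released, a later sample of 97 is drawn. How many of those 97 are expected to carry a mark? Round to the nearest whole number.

The marked fraction of the population is 59/335, so in a sample of 97 expect C·(M/N) marked.
E[R] = 59 × 97 / 335 = 5723 / 335 ≈ 17.1 → 17

expected recaptures ≈ 17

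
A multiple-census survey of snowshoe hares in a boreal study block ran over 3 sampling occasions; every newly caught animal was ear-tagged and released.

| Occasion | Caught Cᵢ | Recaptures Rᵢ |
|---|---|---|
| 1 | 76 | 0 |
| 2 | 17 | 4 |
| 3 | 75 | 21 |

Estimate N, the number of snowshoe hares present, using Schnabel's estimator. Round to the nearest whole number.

Marked at large before each occasion: Mᵢ = Σⱼ<ᵢ (Cⱼ − Rⱼ) → M1=0, M2=76, M3=89
Σ MᵢCᵢ = 0·76 + 76·17 + 89·75 = 0 + 1292 + 6675 = 7967
Σ Rᵢ = 0 + 4 + 21 = 25
N̂ = 7967 / 25 ≈ 318.7 → 319

N ≈ 319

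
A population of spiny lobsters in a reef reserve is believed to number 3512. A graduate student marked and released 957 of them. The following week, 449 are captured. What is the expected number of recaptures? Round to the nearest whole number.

Expected recaptures E[R] = M·C / N.
E[R] = 957 × 449 / 3512 = 429693 / 3512 ≈ 122.3 → 122

expected recaptures ≈ 122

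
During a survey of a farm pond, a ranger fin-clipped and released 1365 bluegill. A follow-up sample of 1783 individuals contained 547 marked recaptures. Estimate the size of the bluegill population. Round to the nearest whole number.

The marked fraction in the recapture sample should equal the marked fraction in the population: 547/1783 = 1365/N.
N = (1365 × 1783) / 547 = 2433795 / 547 ≈ 4449.4 → 4449

N ≈ 4449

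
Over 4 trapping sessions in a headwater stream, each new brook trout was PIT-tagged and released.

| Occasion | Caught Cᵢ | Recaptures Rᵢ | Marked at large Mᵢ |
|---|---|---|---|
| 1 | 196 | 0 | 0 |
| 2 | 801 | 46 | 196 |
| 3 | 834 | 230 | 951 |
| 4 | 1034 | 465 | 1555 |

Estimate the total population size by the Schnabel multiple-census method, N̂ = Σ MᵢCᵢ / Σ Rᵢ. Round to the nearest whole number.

N ≈ 3452

Σ MᵢCᵢ = 0·196 + 196·801 + 951·834 + 1555·1034 = 0 + 156996 + 793134 + 1607870 = 2558000
Σ Rᵢ = 0 + 46 + 230 + 465 = 741
N̂ = 2558000 / 741 ≈ 3452.1 → 3452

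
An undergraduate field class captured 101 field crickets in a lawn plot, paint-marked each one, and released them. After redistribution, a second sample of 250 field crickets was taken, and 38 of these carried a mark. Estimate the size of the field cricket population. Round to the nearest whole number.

N ≈ 664

The marked fraction in the recapture sample should equal the marked fraction in the population: 38/250 = 101/N.
N = (101 × 250) / 38 = 25250 / 38 ≈ 664.47 → 664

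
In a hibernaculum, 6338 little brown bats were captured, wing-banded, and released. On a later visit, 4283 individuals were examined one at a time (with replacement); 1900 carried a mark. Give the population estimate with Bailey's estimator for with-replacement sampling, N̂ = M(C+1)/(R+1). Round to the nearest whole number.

N̂ = 6338·(4283+1)/(1900+1) = 6338·4284/1901 = 27151992/1901 ≈ 14283.0 → 14283

N ≈ 14,283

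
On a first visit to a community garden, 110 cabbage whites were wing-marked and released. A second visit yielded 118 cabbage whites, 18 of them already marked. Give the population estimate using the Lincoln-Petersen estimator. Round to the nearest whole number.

If marked individuals mix randomly, R/C ≈ M/N, giving N ≈ M·C/R.
N = (110 × 118) / 18 = 12980 / 18 ≈ 721.1 → 721

N ≈ 721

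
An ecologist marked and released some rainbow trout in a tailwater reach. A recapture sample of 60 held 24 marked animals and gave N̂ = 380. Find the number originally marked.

From N = M·C/R: M = N·R / C = 380·24 / 60 = 9120 / 60 = 152.

M = 152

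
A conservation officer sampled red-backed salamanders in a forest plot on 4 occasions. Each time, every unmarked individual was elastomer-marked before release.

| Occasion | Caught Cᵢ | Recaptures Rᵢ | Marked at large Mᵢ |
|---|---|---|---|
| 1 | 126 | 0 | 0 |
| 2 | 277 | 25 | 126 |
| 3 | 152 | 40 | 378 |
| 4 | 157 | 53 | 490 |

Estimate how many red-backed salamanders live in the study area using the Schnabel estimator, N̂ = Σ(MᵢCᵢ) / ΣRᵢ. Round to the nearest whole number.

Σ MᵢCᵢ = 0·126 + 126·277 + 378·152 + 490·157 = 0 + 34902 + 57456 + 76930 = 169288
Σ Rᵢ = 0 + 25 + 40 + 53 = 118
N̂ = 169288 / 118 ≈ 1434.6 → 1435

N ≈ 1435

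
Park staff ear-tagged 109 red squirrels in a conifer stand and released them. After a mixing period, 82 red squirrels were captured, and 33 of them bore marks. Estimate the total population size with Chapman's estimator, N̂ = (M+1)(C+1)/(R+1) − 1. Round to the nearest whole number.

N̂ = (109+1)(82+1)/(33+1) − 1 = 110·83/34 − 1
= 9130/34 − 1 ≈ 268.5 − 1 ≈ 267.5 → 268

N ≈ 268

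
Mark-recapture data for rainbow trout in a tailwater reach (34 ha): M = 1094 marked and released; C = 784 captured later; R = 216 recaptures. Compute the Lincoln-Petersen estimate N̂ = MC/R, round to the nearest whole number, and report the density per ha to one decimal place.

N̂ = 1094·784/216 = 857696/216 ≈ 3970.8 → 3971
Density = N̂ / area = 3971 / 34 ≈ 116.79 → 116.8 per ha

density ≈ 116.8 rainbow trout per ha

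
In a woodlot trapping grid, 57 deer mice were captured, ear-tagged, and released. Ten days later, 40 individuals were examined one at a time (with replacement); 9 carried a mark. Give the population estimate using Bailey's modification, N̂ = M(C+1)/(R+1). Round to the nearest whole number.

N ≈ 234

N̂ = 57·(40+1)/(9+1) = 57·41/10 = 2337/10 ≈ 233.7 → 234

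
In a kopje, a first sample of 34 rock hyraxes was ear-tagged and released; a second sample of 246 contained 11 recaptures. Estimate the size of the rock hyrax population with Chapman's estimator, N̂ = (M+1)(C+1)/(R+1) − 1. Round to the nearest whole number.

N ≈ 719

N̂ = (34+1)(246+1)/(11+1) − 1 = 35·247/12 − 1
= 8645/12 − 1 ≈ 720.4 − 1 ≈ 719.4 → 719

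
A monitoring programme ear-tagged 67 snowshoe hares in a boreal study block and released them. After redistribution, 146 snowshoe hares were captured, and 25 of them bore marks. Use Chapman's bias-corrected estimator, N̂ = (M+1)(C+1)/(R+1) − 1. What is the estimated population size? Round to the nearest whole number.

N̂ = (67+1)(146+1)/(25+1) − 1 = 68·147/26 − 1
= 9996/26 − 1 ≈ 384.46 − 1 ≈ 383.46 → 383

N ≈ 383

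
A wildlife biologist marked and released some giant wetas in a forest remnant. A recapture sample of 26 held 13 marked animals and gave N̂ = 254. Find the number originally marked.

From N = M·C/R: M = N·R / C = 254·13 / 26 = 3302 / 26 = 127.

M = 127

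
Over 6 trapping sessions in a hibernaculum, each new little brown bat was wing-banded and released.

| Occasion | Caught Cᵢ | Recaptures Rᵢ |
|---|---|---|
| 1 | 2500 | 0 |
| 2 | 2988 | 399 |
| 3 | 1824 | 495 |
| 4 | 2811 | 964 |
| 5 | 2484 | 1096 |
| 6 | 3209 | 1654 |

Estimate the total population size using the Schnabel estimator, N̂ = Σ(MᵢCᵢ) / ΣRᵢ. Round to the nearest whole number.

N ≈ 18,728

Marked at large before each occasion: Mᵢ = Σⱼ<ᵢ (Cⱼ − Rⱼ) → M1=0, M2=2500, M3=5089, M4=6418, M5=8265, M6=9653
Σ MᵢCᵢ = 0·2500 + 2500·2988 + 5089·1824 + 6418·2811 + 8265·2484 + 9653·3209 = 0 + 7470000 + 9282336 + 18040998 + 20530260 + 30976477 = 86300071
Σ Rᵢ = 0 + 399 + 495 + 964 + 1096 + 1654 = 4608
N̂ = 86300071 / 4608 ≈ 18728.3 → 18728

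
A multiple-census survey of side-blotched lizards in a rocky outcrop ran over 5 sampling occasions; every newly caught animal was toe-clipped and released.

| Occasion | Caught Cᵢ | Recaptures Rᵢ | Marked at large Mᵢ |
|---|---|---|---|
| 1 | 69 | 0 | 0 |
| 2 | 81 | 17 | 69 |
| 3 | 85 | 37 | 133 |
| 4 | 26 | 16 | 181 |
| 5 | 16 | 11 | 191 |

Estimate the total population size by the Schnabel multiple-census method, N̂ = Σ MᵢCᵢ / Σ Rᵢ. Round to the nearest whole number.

N ≈ 304

Σ MᵢCᵢ = 0·69 + 69·81 + 133·85 + 181·26 + 191·16 = 0 + 5589 + 11305 + 4706 + 3056 = 24656
Σ Rᵢ = 0 + 17 + 37 + 16 + 11 = 81
N̂ = 24656 / 81 ≈ 304.4 → 304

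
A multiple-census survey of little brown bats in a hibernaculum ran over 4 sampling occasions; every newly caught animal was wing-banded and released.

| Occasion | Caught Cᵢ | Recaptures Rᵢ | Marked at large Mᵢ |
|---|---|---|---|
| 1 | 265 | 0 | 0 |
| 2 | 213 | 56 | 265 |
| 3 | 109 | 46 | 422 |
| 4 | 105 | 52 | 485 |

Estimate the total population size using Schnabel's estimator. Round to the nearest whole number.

N ≈ 996

Σ MᵢCᵢ = 0·265 + 265·213 + 422·109 + 485·105 = 0 + 56445 + 45998 + 50925 = 153368
Σ Rᵢ = 0 + 56 + 46 + 52 = 154
N̂ = 153368 / 154 ≈ 995.9 → 996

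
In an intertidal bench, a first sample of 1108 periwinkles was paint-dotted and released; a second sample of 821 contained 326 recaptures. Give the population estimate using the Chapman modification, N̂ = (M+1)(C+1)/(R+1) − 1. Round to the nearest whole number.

N̂ = (1108+1)(821+1)/(326+1) − 1 = 1109·822/327 − 1
= 911598/327 − 1 ≈ 2787.8 − 1 ≈ 2786.8 → 2787

N ≈ 2787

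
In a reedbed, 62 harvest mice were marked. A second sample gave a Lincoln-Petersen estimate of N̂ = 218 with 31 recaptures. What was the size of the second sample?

C = 109

From N = M·C/R: C = N·R / M = 218·31 / 62 = 6758 / 62 = 109.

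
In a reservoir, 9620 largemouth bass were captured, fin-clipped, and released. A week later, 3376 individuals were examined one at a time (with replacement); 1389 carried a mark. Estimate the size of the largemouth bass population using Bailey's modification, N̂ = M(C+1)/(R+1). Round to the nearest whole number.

N̂ = 9620·(3376+1)/(1389+1) = 9620·3377/1390 = 32486740/1390 ≈ 23371.8 → 23372

N ≈ 23,372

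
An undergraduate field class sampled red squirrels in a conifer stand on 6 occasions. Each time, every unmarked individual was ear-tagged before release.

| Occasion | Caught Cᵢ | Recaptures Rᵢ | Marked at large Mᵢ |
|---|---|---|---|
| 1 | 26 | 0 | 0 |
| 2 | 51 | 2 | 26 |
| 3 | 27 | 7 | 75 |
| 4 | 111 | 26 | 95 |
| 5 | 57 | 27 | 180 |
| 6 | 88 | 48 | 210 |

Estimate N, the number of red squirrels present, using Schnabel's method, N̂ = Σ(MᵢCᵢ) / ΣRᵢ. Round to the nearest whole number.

Σ MᵢCᵢ = 0·26 + 26·51 + 75·27 + 95·111 + 180·57 + 210·88 = 0 + 1326 + 2025 + 10545 + 10260 + 18480 = 42636
Σ Rᵢ = 0 + 2 + 7 + 26 + 27 + 48 = 110
N̂ = 42636 / 110 ≈ 387.6 → 388

N ≈ 388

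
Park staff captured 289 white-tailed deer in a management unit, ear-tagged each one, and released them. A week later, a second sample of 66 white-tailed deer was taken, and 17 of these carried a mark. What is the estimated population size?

Lincoln-Petersen assumes M/N = R/C, so N = M·C / R.
N = (289 × 66) / 17 = 19074 / 17 = 1122

N = 1122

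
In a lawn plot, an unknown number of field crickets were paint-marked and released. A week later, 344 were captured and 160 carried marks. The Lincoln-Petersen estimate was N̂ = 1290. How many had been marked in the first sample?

M = 600

From N = M·C/R: M = N·R / C = 1290·160 / 344 = 206400 / 344 = 600.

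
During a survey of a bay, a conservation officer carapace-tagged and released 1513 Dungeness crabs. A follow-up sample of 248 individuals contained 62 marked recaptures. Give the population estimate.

N = 6052

Lincoln-Petersen assumes M/N = R/C, so N = M·C / R.
N = (1513 × 248) / 62 = 375224 / 62 = 6052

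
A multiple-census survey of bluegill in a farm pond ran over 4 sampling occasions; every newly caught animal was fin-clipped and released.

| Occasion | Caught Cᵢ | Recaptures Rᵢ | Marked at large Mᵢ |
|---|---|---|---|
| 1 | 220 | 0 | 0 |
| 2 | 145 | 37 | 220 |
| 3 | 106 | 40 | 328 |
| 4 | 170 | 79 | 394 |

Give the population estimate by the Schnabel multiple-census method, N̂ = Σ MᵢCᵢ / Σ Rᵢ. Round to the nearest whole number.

N ≈ 857

Σ MᵢCᵢ = 0·220 + 220·145 + 328·106 + 394·170 = 0 + 31900 + 34768 + 66980 = 133648
Σ Rᵢ = 0 + 37 + 40 + 79 = 156
N̂ = 133648 / 156 ≈ 856.7 → 857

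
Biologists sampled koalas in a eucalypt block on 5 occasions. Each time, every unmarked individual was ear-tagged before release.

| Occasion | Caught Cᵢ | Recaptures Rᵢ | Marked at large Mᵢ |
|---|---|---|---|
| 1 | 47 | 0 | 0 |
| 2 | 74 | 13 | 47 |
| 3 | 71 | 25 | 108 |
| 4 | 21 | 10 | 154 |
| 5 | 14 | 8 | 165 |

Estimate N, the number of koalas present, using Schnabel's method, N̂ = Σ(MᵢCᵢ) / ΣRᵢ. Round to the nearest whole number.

N ≈ 298

Σ MᵢCᵢ = 0·47 + 47·74 + 108·71 + 154·21 + 165·14 = 0 + 3478 + 7668 + 3234 + 2310 = 16690
Σ Rᵢ = 0 + 13 + 25 + 10 + 8 = 56
N̂ = 16690 / 56 ≈ 298.0 → 298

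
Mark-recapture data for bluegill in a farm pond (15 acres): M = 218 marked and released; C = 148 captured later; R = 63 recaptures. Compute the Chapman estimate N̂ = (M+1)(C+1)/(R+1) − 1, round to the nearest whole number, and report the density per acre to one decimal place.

N̂ = 219·149/64 − 1 = 32631/64 − 1 ≈ 508.9 → 509
Density = N̂ / area = 509 / 15 ≈ 33.93 → 33.9 per acre

density ≈ 33.9 bluegill per acre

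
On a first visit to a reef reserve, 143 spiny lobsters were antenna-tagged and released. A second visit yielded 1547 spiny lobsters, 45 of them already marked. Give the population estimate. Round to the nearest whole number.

If marked individuals mix randomly, R/C ≈ M/N, giving N ≈ M·C/R.
N = (143 × 1547) / 45 = 221221 / 45 ≈ 4916.0 → 4916

N ≈ 4916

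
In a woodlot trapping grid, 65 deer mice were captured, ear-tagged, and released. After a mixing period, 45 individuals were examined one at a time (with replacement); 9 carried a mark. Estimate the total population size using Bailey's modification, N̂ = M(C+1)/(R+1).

N = 299

N̂ = 65·(45+1)/(9+1) = 65·46/10 = 2990/10 = 299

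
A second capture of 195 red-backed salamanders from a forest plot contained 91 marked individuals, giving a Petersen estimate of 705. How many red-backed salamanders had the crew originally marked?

M = 329

From N = M·C/R: M = N·R / C = 705·91 / 195 = 64155 / 195 = 329.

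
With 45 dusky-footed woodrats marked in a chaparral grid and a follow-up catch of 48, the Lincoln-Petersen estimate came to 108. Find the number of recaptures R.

From N = M·C/R: R = M·C / N = 45·48 / 108 = 2160 / 108 = 20.

R = 20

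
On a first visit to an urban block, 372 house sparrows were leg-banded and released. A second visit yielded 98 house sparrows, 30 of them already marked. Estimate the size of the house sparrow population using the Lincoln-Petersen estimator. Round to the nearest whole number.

N = (372 × 98) / 30 = 36456 / 30 ≈ 1215.2 → 1215

N ≈ 1215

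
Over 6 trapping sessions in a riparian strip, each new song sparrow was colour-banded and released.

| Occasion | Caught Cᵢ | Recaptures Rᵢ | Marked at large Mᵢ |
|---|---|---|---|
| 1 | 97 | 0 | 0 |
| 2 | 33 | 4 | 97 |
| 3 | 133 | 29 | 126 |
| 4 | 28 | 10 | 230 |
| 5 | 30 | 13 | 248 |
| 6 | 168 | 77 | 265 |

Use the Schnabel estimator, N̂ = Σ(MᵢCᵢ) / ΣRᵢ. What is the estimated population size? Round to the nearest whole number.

N ≈ 589

Σ MᵢCᵢ = 0·97 + 97·33 + 126·133 + 230·28 + 248·30 + 265·168 = 0 + 3201 + 16758 + 6440 + 7440 + 44520 = 78359
Σ Rᵢ = 0 + 4 + 29 + 10 + 13 + 77 = 133
N̂ = 78359 / 133 ≈ 589.2 → 589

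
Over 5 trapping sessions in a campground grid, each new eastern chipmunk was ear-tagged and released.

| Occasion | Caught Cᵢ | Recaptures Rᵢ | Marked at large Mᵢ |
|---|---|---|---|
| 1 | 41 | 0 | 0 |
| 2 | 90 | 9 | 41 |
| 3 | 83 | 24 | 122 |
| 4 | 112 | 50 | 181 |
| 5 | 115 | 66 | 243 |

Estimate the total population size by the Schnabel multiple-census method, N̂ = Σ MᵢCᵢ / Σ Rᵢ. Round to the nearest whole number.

Σ MᵢCᵢ = 0·41 + 41·90 + 122·83 + 181·112 + 243·115 = 0 + 3690 + 10126 + 20272 + 27945 = 62033
Σ Rᵢ = 0 + 9 + 24 + 50 + 66 = 149
N̂ = 62033 / 149 ≈ 416.3 → 416

N ≈ 416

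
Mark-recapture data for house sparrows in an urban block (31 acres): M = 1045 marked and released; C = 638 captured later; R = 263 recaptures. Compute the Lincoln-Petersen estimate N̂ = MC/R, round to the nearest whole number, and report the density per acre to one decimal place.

density ≈ 81.8 house sparrows per acre

N̂ = 1045·638/263 = 666710/263 ≈ 2535.0 → 2535
Density = N̂ / area = 2535 / 31 ≈ 81.77 → 81.8 per acre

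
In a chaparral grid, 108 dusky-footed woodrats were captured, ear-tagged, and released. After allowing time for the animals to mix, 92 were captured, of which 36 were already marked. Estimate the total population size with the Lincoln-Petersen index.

N = 276

N = (108 × 92) / 36 = 9936 / 36 = 276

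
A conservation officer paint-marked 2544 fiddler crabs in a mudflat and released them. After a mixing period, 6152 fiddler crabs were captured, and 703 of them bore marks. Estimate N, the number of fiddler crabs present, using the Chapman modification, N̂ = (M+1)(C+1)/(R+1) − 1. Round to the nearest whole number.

N̂ = (2544+1)(6152+1)/(703+1) − 1 = 2545·6153/704 − 1
= 15659385/704 − 1 ≈ 22243.4 − 1 ≈ 22242.4 → 22242

N ≈ 22,242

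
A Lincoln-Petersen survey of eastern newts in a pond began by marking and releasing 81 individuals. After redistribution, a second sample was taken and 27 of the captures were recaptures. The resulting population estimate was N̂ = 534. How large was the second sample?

From N = M·C/R: C = N·R / M = 534·27 / 81 = 14418 / 81 = 178.

C = 178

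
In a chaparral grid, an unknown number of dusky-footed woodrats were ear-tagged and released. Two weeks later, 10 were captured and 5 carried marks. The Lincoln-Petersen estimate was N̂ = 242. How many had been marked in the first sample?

From N = M·C/R: M = N·R / C = 242·5 / 10 = 1210 / 10 = 121.

M = 121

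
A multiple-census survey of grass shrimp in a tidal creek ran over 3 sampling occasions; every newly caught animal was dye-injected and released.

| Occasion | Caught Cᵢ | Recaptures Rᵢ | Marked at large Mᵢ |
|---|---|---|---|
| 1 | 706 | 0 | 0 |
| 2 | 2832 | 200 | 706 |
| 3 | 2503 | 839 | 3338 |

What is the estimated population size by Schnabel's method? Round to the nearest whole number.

N ≈ 9966

Σ MᵢCᵢ = 0·706 + 706·2832 + 3338·2503 = 0 + 1999392 + 8355014 = 10354406
Σ Rᵢ = 0 + 200 + 839 = 1039
N̂ = 10354406 / 1039 ≈ 9965.7 → 9966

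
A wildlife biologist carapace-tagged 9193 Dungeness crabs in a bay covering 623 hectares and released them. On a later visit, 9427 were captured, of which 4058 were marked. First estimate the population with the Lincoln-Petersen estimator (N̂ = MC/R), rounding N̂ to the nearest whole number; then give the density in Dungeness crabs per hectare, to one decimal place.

density ≈ 34.3 Dungeness crabs per hectare

N̂ = 9193·9427/4058 = 86662411/4058 ≈ 21355.9 → 21356
Density = N̂ / area = 21356 / 623 ≈ 34.28 → 34.3 per hectare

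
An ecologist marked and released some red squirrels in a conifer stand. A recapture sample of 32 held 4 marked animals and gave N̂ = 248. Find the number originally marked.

From N = M·C/R: M = N·R / C = 248·4 / 32 = 992 / 32 = 31.

M = 31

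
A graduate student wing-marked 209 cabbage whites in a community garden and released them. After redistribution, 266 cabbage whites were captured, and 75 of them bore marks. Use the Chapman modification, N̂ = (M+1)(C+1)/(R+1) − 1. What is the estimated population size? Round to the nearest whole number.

N̂ = (209+1)(266+1)/(75+1) − 1 = 210·267/76 − 1
= 56070/76 − 1 ≈ 737.8 − 1 ≈ 736.8 → 737

N ≈ 737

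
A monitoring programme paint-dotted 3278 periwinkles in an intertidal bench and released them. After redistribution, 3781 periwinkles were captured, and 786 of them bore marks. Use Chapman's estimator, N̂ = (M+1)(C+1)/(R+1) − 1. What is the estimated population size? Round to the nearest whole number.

N ≈ 15,757

N̂ = (3278+1)(3781+1)/(786+1) − 1 = 3279·3782/787 − 1
= 12401178/787 − 1 ≈ 15757.5 − 1 ≈ 15756.5 → 15757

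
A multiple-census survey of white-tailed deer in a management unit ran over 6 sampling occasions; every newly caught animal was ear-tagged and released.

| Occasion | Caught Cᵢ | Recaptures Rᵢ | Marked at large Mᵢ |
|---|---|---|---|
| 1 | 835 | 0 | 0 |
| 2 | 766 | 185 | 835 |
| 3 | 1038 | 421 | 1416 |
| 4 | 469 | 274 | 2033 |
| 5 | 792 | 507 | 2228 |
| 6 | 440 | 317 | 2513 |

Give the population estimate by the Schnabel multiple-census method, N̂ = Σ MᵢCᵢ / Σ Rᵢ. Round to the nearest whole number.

N ≈ 3482

Σ MᵢCᵢ = 0·835 + 835·766 + 1416·1038 + 2033·469 + 2228·792 + 2513·440 = 0 + 639610 + 1469808 + 953477 + 1764576 + 1105720 = 5933191
Σ Rᵢ = 0 + 185 + 421 + 274 + 507 + 317 = 1704
N̂ = 5933191 / 1704 ≈ 3481.9 → 3482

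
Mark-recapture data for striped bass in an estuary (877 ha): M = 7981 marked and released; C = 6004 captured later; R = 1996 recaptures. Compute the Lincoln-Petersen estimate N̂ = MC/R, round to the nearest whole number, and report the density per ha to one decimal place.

N̂ = 7981·6004/1996 = 47917924/1996 ≈ 24007.0 → 24007
Density = N̂ / area = 24007 / 877 ≈ 27.37 → 27.4 per ha

density ≈ 27.4 striped bass per ha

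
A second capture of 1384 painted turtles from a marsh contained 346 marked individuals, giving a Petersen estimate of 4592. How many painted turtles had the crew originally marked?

From N = M·C/R: M = N·R / C = 4592·346 / 1384 = 1588832 / 1384 = 1148.

M = 1148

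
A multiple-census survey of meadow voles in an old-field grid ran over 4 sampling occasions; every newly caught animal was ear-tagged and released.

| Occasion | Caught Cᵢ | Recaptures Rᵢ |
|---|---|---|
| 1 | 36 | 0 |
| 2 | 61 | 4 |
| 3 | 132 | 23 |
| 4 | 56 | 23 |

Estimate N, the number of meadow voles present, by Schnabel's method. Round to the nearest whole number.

N ≈ 516

Marked at large before each occasion: Mᵢ = Σⱼ<ᵢ (Cⱼ − Rⱼ) → M1=0, M2=36, M3=93, M4=202
Σ MᵢCᵢ = 0·36 + 36·61 + 93·132 + 202·56 = 0 + 2196 + 12276 + 11312 = 25784
Σ Rᵢ = 0 + 4 + 23 + 23 = 50
N̂ = 25784 / 50 ≈ 515.7 → 516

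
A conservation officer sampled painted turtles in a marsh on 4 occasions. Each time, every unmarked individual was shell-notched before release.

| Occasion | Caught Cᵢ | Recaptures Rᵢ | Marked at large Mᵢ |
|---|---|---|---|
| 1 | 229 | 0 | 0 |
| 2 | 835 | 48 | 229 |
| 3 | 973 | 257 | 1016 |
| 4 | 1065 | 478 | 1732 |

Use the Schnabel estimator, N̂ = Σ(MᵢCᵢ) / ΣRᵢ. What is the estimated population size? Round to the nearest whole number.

N ≈ 3863

Σ MᵢCᵢ = 0·229 + 229·835 + 1016·973 + 1732·1065 = 0 + 191215 + 988568 + 1844580 = 3024363
Σ Rᵢ = 0 + 48 + 257 + 478 = 783
N̂ = 3024363 / 783 ≈ 3862.5 → 3863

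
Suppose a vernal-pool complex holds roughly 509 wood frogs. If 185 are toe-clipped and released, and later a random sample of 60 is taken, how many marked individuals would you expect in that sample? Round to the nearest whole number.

expected recaptures ≈ 22

Expected recaptures E[R] = M·C / N.
E[R] = 185 × 60 / 509 = 11100 / 509 ≈ 21.8 → 22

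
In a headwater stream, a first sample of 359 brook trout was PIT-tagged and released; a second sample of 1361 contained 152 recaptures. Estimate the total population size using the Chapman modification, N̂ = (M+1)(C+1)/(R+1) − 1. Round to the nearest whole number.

N ≈ 3204

N̂ = (359+1)(1361+1)/(152+1) − 1 = 360·1362/153 − 1
= 490320/153 − 1 ≈ 3204.7 − 1 ≈ 3203.7 → 3204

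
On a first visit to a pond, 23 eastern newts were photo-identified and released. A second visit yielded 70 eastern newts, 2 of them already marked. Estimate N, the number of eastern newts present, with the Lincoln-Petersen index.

N = 805

N = (23 × 70) / 2 = 1610 / 2 = 805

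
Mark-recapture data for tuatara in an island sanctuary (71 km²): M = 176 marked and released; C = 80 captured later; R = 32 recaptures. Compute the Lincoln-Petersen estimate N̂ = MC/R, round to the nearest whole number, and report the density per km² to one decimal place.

N̂ = 176·80/32 = 14080/32 = 440
Density = N̂ / area = 440 / 71 ≈ 6.20 → 6.2 per km²

density ≈ 6.2 tuatara per km²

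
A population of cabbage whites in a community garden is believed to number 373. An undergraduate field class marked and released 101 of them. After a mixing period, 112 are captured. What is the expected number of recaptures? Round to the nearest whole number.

Expected recaptures E[R] = M·C / N.
E[R] = 101 × 112 / 373 = 11312 / 373 ≈ 30.3 → 30

expected recaptures ≈ 30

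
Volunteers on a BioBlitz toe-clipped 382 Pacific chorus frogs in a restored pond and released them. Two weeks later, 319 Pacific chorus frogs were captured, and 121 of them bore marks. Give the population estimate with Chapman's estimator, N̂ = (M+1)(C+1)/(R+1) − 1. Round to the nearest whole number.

N̂ = (382+1)(319+1)/(121+1) − 1 = 383·320/122 − 1
= 122560/122 − 1 ≈ 1004.6 − 1 ≈ 1003.6 → 1004

N ≈ 1004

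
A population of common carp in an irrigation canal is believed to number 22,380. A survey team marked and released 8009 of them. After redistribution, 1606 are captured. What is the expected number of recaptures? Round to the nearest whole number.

expected recaptures ≈ 575

Expected recaptures E[R] = M·C / N.
E[R] = 8009 × 1606 / 22380 = 12862454 / 22380 ≈ 574.7 → 575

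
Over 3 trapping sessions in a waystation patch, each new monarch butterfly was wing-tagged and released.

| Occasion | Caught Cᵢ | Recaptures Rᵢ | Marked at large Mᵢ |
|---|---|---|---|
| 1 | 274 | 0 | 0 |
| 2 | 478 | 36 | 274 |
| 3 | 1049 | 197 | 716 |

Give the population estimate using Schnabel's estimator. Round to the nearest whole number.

Σ MᵢCᵢ = 0·274 + 274·478 + 716·1049 = 0 + 130972 + 751084 = 882056
Σ Rᵢ = 0 + 36 + 197 = 233
N̂ = 882056 / 233 ≈ 3785.6 → 3786

N ≈ 3786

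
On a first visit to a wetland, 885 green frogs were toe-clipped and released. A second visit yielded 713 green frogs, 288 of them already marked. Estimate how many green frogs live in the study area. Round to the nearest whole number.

N ≈ 2191

If marked individuals mix randomly, R/C ≈ M/N, giving N ≈ M·C/R.
N = (885 × 713) / 288 = 631005 / 288 ≈ 2191.0 → 2191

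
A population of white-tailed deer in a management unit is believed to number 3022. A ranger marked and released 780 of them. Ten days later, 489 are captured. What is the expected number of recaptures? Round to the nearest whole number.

expected recaptures ≈ 126

Expected recaptures E[R] = M·C / N.
E[R] = 780 × 489 / 3022 = 381420 / 3022 ≈ 126.2 → 126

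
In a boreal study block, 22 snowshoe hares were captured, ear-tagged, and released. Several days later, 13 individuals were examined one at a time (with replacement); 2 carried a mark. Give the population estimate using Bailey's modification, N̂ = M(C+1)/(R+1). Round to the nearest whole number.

N ≈ 103

N̂ = 22·(13+1)/(2+1) = 22·14/3 = 308/3 ≈ 102.7 → 103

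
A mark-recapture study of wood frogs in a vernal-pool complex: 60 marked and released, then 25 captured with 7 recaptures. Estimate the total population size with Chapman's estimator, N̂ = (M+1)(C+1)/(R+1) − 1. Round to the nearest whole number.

N ≈ 197

N̂ = (60+1)(25+1)/(7+1) − 1 = 61·26/8 − 1
= 1586/8 − 1 ≈ 198.2 − 1 ≈ 197.2 → 197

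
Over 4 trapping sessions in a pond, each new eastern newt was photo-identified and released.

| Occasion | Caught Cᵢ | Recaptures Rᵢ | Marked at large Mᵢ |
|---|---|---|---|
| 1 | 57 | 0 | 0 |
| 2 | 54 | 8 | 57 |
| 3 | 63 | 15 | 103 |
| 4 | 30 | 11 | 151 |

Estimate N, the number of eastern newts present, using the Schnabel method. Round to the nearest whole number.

Σ MᵢCᵢ = 0·57 + 57·54 + 103·63 + 151·30 = 0 + 3078 + 6489 + 4530 = 14097
Σ Rᵢ = 0 + 8 + 15 + 11 = 34
N̂ = 14097 / 34 ≈ 414.6 → 415

N ≈ 415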